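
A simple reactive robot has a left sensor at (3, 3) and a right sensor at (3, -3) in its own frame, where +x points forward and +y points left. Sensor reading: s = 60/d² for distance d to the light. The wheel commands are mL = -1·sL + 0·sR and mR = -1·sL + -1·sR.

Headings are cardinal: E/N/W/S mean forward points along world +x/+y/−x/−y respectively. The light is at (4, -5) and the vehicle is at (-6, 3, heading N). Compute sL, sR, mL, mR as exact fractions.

6/29 6/17 -6/29 -276/493

left sensor world pos  = (-9, 6); dL² = 290
right sensor world pos = (-3, 6); dR² = 170
sL = 60/290 = 6/29
sR = 60/170 = 6/17
mL = -1·sL + 0·sR = -6/29
mR = -1·sL + -1·sR = -276/493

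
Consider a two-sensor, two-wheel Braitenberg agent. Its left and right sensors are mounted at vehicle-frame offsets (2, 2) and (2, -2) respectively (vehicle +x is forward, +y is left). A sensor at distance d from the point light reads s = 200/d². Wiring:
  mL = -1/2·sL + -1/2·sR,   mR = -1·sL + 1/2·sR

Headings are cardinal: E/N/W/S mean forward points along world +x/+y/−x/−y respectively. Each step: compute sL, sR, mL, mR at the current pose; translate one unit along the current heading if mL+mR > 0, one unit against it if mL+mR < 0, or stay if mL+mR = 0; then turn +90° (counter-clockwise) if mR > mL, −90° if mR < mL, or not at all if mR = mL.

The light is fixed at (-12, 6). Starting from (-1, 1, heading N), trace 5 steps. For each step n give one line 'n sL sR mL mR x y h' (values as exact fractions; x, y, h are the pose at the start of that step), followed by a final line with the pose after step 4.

n=0: pose=(-1,1,N); sL=20/9, sR=100/89; mL=-1340/801, mR=-1330/801; mL+mR=-10/3 → advance -1; mR−mL=10/801 → turn +1·90°
n=1: pose=(-1,0,W); sL=40/29, sR=200/97; mL=-4840/2813, mR=-980/2813; mL+mR=-60/29 → advance -1; mR−mL=3860/2813 → turn +1·90°
n=2: pose=(0,0,S); sL=10/13, sR=50/41; mL=-530/533, mR=-85/533; mL+mR=-15/13 → advance -1; mR−mL=445/533 → turn +1·90°
n=3: pose=(0,1,E); sL=40/41, sR=40/49; mL=-1800/2009, mR=-1140/2009; mL+mR=-60/41 → advance -1; mR−mL=660/2009 → turn +1·90°
n=4: pose=(-1,1,N); sL=20/9, sR=100/89; mL=-1340/801, mR=-1330/801; mL+mR=-10/3 → advance -1; mR−mL=10/801 → turn +1·90°

0 20/9 100/89 -1340/801 -1330/801 -1 1 N
1 40/29 200/97 -4840/2813 -980/2813 -1 0 W
2 10/13 50/41 -530/533 -85/533 0 0 S
3 40/41 40/49 -1800/2009 -1140/2009 0 1 E
4 20/9 100/89 -1340/801 -1330/801 -1 1 N
final -1 0 W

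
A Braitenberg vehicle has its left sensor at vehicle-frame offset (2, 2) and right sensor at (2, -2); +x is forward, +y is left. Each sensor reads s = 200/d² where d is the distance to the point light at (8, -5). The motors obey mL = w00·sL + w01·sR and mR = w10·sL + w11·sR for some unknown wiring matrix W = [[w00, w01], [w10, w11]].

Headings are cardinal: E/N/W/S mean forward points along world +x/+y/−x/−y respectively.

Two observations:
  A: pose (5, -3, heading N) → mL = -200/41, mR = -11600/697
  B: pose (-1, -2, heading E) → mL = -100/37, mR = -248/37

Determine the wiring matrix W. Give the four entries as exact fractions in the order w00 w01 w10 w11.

obs A: pose=(5,-3,N) → sL=200/41, sR=200/17, mL=-200/41, mR=-11600/697
obs B: pose=(-1,-2,E) → sL=100/37, sR=4, mL=-100/37, mR=-248/37
sensor matrix S = [[200/41, 200/17], [100/37, 4]]; det S = -316800/25789
solve [mL_A; mL_B] = S·[w00; w01] and [mR_A; mR_B] = S·[w10; w11]:
  w00 = -1, w01 = 0, w10 = -1, w11 = -1

-1 0 -1 -1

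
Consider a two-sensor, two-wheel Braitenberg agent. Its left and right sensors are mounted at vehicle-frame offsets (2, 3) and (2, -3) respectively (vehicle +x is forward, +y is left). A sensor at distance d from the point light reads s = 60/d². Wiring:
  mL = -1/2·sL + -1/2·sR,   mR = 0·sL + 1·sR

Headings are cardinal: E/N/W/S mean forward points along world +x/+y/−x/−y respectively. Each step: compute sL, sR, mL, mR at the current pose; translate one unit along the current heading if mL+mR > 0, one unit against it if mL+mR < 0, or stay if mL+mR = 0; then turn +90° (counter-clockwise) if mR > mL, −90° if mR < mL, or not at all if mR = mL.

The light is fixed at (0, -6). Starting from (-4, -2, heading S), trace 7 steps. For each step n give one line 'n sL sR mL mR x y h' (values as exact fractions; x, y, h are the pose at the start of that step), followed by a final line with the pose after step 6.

n=0: pose=(-4,-2,S); sL=12, sR=60/53; mL=-348/53, mR=60/53; mL+mR=-288/53 → advance -1; mR−mL=408/53 → turn +1·90°
n=1: pose=(-4,-1,E); sL=15/17, sR=15/2; mL=-285/68, mR=15/2; mL+mR=225/68 → advance +1; mR−mL=795/68 → turn +1·90°
n=2: pose=(-3,-1,N); sL=12/17, sR=60/49; mL=-804/833, mR=60/49; mL+mR=216/833 → advance +1; mR−mL=1824/833 → turn +1·90°
n=3: pose=(-3,0,W); sL=30/17, sR=30/53; mL=-1050/901, mR=30/53; mL+mR=-540/901 → advance -1; mR−mL=1560/901 → turn +1·90°
n=4: pose=(-2,0,S); sL=60/17, sR=60/41; mL=-1740/697, mR=60/41; mL+mR=-720/697 → advance -1; mR−mL=2760/697 → turn +1·90°
n=5: pose=(-2,1,E); sL=3/5, sR=15/4; mL=-87/40, mR=15/4; mL+mR=63/40 → advance +1; mR−mL=237/40 → turn +1·90°
n=6: pose=(-1,1,N); sL=60/97, sR=12/17; mL=-1092/1649, mR=12/17; mL+mR=72/1649 → advance +1; mR−mL=2256/1649 → turn +1·90°

0 12 60/53 -348/53 60/53 -4 -2 S
1 15/17 15/2 -285/68 15/2 -4 -1 E
2 12/17 60/49 -804/833 60/49 -3 -1 N
3 30/17 30/53 -1050/901 30/53 -3 0 W
4 60/17 60/41 -1740/697 60/41 -2 0 S
5 3/5 15/4 -87/40 15/4 -2 1 E
6 60/97 12/17 -1092/1649 12/17 -1 1 N
final -1 2 W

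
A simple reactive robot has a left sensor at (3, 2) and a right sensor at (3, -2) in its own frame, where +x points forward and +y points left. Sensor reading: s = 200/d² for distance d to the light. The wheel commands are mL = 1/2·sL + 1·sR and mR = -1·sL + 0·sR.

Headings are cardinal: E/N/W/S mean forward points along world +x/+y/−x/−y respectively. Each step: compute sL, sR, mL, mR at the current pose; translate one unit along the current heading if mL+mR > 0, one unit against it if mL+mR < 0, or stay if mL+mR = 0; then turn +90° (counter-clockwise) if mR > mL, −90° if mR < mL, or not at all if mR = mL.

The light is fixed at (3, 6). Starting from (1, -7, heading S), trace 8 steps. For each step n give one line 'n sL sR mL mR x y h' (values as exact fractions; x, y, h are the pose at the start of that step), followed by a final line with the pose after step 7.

0 25/32 25/34 1225/1088 -25/32 1 -7 S
1 200/281 200/169 73100/47489 -200/281 1 -8 W
2 100/73 100/61 10350/4453 -100/73 0 -8 N
3 200/121 8/9 1868/1089 -200/121 0 -7 E
4 25/32 25/34 1225/1088 -25/32 1 -7 S
5 200/281 200/169 73100/47489 -200/281 1 -8 W
6 100/73 100/61 10350/4453 -100/73 0 -8 N
7 200/121 8/9 1868/1089 -200/121 0 -7 E
final 1 -7 S

n=0: pose=(1,-7,S); sL=25/32, sR=25/34; mL=1225/1088, mR=-25/32; mL+mR=375/1088 → advance +1; mR−mL=-2075/1088 → turn -1·90°
n=1: pose=(1,-8,W); sL=200/281, sR=200/169; mL=73100/47489, mR=-200/281; mL+mR=39300/47489 → advance +1; mR−mL=-106900/47489 → turn -1·90°
n=2: pose=(0,-8,N); sL=100/73, sR=100/61; mL=10350/4453, mR=-100/73; mL+mR=4250/4453 → advance +1; mR−mL=-16450/4453 → turn -1·90°
n=3: pose=(0,-7,E); sL=200/121, sR=8/9; mL=1868/1089, mR=-200/121; mL+mR=68/1089 → advance +1; mR−mL=-3668/1089 → turn -1·90°
n=4: pose=(1,-7,S); sL=25/32, sR=25/34; mL=1225/1088, mR=-25/32; mL+mR=375/1088 → advance +1; mR−mL=-2075/1088 → turn -1·90°
n=5: pose=(1,-8,W); sL=200/281, sR=200/169; mL=73100/47489, mR=-200/281; mL+mR=39300/47489 → advance +1; mR−mL=-106900/47489 → turn -1·90°
n=6: pose=(0,-8,N); sL=100/73, sR=100/61; mL=10350/4453, mR=-100/73; mL+mR=4250/4453 → advance +1; mR−mL=-16450/4453 → turn -1·90°
n=7: pose=(0,-7,E); sL=200/121, sR=8/9; mL=1868/1089, mR=-200/121; mL+mR=68/1089 → advance +1; mR−mL=-3668/1089 → turn -1·90°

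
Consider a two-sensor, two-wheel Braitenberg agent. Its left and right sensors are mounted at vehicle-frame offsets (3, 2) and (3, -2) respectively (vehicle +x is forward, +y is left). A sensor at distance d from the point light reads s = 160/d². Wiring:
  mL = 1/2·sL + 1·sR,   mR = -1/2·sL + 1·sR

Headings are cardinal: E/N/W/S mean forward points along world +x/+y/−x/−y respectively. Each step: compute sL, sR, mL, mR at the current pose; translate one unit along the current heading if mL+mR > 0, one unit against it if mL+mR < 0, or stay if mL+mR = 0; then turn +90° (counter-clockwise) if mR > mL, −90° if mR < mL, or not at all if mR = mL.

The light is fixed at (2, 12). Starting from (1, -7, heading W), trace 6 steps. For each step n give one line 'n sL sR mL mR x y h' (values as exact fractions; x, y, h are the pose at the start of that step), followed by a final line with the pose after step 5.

0 160/457 32/61 19504/27877 9744/27877 1 -7 W
1 10/17 5/8 125/136 45/136 0 -7 N
2 160/257 160/401 73200/103057 9040/103057 0 -6 E
3 80/221 16/45 5336/9945 1736/9945 1 -6 S
4 160/457 32/61 19504/27877 9744/27877 1 -7 W
5 10/17 5/8 125/136 45/136 0 -7 N
final 0 -6 E

n=0: pose=(1,-7,W); sL=160/457, sR=32/61; mL=19504/27877, mR=9744/27877; mL+mR=64/61 → advance +1; mR−mL=-160/457 → turn -1·90°
n=1: pose=(0,-7,N); sL=10/17, sR=5/8; mL=125/136, mR=45/136; mL+mR=5/4 → advance +1; mR−mL=-10/17 → turn -1·90°
n=2: pose=(0,-6,E); sL=160/257, sR=160/401; mL=73200/103057, mR=9040/103057; mL+mR=320/401 → advance +1; mR−mL=-160/257 → turn -1·90°
n=3: pose=(1,-6,S); sL=80/221, sR=16/45; mL=5336/9945, mR=1736/9945; mL+mR=32/45 → advance +1; mR−mL=-80/221 → turn -1·90°
n=4: pose=(1,-7,W); sL=160/457, sR=32/61; mL=19504/27877, mR=9744/27877; mL+mR=64/61 → advance +1; mR−mL=-160/457 → turn -1·90°
n=5: pose=(0,-7,N); sL=10/17, sR=5/8; mL=125/136, mR=45/136; mL+mR=5/4 → advance +1; mR−mL=-10/17 → turn -1·90°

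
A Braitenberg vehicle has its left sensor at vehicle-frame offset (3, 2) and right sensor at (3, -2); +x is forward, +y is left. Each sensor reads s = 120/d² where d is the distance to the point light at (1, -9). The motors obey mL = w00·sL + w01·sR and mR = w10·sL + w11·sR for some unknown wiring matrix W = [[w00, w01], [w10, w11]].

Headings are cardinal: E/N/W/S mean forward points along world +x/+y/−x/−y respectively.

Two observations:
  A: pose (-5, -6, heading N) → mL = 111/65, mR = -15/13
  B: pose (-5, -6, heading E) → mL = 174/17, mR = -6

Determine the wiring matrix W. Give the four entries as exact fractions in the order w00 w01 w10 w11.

-1/2 1 0 -1/2

obs A: pose=(-5,-6,N) → sL=6/5, sR=30/13, mL=111/65, mR=-15/13
obs B: pose=(-5,-6,E) → sL=60/17, sR=12, mL=174/17, mR=-6
sensor matrix S = [[6/5, 30/13], [60/17, 12]]; det S = 6912/1105
solve [mL_A; mL_B] = S·[w00; w01] and [mR_A; mR_B] = S·[w10; w11]:
  w00 = -1/2, w01 = 1, w10 = 0, w11 = -1/2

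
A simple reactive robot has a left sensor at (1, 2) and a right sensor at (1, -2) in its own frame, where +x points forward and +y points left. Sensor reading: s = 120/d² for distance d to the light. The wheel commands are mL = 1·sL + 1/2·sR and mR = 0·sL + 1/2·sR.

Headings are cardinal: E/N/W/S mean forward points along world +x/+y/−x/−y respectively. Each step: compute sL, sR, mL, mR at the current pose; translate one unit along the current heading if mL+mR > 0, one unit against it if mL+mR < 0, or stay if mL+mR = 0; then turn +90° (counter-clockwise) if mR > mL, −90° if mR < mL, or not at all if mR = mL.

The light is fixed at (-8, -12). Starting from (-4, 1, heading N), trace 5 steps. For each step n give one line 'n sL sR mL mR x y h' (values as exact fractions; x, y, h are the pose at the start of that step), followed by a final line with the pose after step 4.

n=0: pose=(-4,1,N); sL=3/5, sR=15/29; mL=249/290, mR=15/58; mL+mR=162/145 → advance +1; mR−mL=-3/5 → turn -1·90°
n=1: pose=(-4,2,E); sL=120/281, sR=120/169; mL=37140/47489, mR=60/169; mL+mR=54000/47489 → advance +1; mR−mL=-120/281 → turn -1·90°
n=2: pose=(-3,2,S); sL=60/109, sR=60/89; mL=8610/9701, mR=30/89; mL+mR=11880/9701 → advance +1; mR−mL=-60/109 → turn -1·90°
n=3: pose=(-3,1,W); sL=120/137, sR=120/241; mL=37140/33017, mR=60/241; mL+mR=45360/33017 → advance +1; mR−mL=-120/137 → turn -1·90°
n=4: pose=(-4,1,N); sL=3/5, sR=15/29; mL=249/290, mR=15/58; mL+mR=162/145 → advance +1; mR−mL=-3/5 → turn -1·90°

0 3/5 15/29 249/290 15/58 -4 1 N
1 120/281 120/169 37140/47489 60/169 -4 2 E
2 60/109 60/89 8610/9701 30/89 -3 2 S
3 120/137 120/241 37140/33017 60/241 -3 1 W
4 3/5 15/29 249/290 15/58 -4 1 N
final -4 2 E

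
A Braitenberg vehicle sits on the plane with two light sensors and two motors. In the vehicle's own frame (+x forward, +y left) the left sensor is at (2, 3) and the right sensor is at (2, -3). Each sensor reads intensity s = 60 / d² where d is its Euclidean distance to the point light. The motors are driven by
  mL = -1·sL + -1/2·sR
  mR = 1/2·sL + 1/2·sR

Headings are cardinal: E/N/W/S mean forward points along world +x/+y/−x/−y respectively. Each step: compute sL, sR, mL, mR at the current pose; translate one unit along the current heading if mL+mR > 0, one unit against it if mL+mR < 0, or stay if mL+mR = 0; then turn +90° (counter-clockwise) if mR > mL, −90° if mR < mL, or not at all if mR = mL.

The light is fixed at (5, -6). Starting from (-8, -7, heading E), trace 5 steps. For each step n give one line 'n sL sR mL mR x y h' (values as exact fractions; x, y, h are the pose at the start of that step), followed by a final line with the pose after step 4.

0 12/25 60/137 -2394/3425 1572/3425 -8 -7 E
1 6/29 30/61 -801/1769 618/1769 -9 -7 N
2 60/281 60/257 -23850/72217 16140/72217 -9 -8 W
3 15/29 15/68 -2475/3944 1455/3944 -8 -8 S
4 12/25 60/137 -2394/3425 1572/3425 -8 -7 E
final -9 -7 N

n=0: pose=(-8,-7,E); sL=12/25, sR=60/137; mL=-2394/3425, mR=1572/3425; mL+mR=-6/25 → advance -1; mR−mL=3966/3425 → turn +1·90°
n=1: pose=(-9,-7,N); sL=6/29, sR=30/61; mL=-801/1769, mR=618/1769; mL+mR=-3/29 → advance -1; mR−mL=1419/1769 → turn +1·90°
n=2: pose=(-9,-8,W); sL=60/281, sR=60/257; mL=-23850/72217, mR=16140/72217; mL+mR=-30/281 → advance -1; mR−mL=39990/72217 → turn +1·90°
n=3: pose=(-8,-8,S); sL=15/29, sR=15/68; mL=-2475/3944, mR=1455/3944; mL+mR=-15/58 → advance -1; mR−mL=1965/1972 → turn +1·90°
n=4: pose=(-8,-7,E); sL=12/25, sR=60/137; mL=-2394/3425, mR=1572/3425; mL+mR=-6/25 → advance -1; mR−mL=3966/3425 → turn +1·90°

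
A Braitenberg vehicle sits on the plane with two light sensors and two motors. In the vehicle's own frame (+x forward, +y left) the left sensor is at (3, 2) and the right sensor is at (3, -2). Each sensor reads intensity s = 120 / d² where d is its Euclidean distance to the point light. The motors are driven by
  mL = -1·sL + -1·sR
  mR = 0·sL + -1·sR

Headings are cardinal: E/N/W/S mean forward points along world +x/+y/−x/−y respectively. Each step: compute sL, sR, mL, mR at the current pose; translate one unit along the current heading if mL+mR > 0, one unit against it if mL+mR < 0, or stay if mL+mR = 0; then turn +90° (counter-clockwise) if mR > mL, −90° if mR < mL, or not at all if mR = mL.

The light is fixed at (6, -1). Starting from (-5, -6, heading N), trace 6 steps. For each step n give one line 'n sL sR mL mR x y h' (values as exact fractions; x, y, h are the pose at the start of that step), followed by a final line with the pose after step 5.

0 120/173 24/17 -6192/2941 -24/17 -5 -6 N
1 6/13 30/53 -708/689 -30/53 -5 -7 W
2 24/29 8/15 -592/435 -8/15 -4 -7 S
3 60/29 60/49 -4680/1421 -60/49 -4 -6 E
4 120/173 24/17 -6192/2941 -24/17 -5 -6 N
5 6/13 30/53 -708/689 -30/53 -5 -7 W
final -4 -7 S

n=0: pose=(-5,-6,N); sL=120/173, sR=24/17; mL=-6192/2941, mR=-24/17; mL+mR=-10344/2941 → advance -1; mR−mL=120/173 → turn +1·90°
n=1: pose=(-5,-7,W); sL=6/13, sR=30/53; mL=-708/689, mR=-30/53; mL+mR=-1098/689 → advance -1; mR−mL=6/13 → turn +1·90°
n=2: pose=(-4,-7,S); sL=24/29, sR=8/15; mL=-592/435, mR=-8/15; mL+mR=-824/435 → advance -1; mR−mL=24/29 → turn +1·90°
n=3: pose=(-4,-6,E); sL=60/29, sR=60/49; mL=-4680/1421, mR=-60/49; mL+mR=-6420/1421 → advance -1; mR−mL=60/29 → turn +1·90°
n=4: pose=(-5,-6,N); sL=120/173, sR=24/17; mL=-6192/2941, mR=-24/17; mL+mR=-10344/2941 → advance -1; mR−mL=120/173 → turn +1·90°
n=5: pose=(-5,-7,W); sL=6/13, sR=30/53; mL=-708/689, mR=-30/53; mL+mR=-1098/689 → advance -1; mR−mL=6/13 → turn +1·90°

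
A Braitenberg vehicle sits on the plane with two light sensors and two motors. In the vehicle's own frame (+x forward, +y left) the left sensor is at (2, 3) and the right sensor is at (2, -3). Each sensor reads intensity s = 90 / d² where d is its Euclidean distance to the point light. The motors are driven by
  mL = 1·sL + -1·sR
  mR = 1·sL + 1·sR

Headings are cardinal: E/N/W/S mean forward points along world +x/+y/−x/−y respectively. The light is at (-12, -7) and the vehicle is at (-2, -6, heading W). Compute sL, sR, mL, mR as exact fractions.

45/34 9/8 27/136 333/136

left sensor world pos  = (-4, -9); dL² = 68
right sensor world pos = (-4, -3); dR² = 80
sL = 90/68 = 45/34
sR = 90/80 = 9/8
mL = 1·sL + -1·sR = 27/136
mR = 1·sL + 1·sR = 333/136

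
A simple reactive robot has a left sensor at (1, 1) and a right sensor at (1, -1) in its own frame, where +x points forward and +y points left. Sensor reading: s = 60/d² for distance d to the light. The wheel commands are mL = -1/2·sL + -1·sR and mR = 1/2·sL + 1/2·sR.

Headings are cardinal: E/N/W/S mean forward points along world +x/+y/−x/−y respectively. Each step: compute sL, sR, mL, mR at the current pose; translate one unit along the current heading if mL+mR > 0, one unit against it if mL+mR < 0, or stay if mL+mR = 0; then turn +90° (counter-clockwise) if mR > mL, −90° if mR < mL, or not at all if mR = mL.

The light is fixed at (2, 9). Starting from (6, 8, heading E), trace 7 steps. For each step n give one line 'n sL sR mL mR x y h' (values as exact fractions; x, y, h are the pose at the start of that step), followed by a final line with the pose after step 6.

n=0: pose=(6,8,E); sL=12/5, sR=60/29; mL=-474/145, mR=324/145; mL+mR=-30/29 → advance -1; mR−mL=798/145 → turn +1·90°
n=1: pose=(5,8,N); sL=15, sR=15/4; mL=-45/4, mR=75/8; mL+mR=-15/8 → advance -1; mR−mL=165/8 → turn +1·90°
n=2: pose=(5,7,W); sL=60/13, sR=12; mL=-186/13, mR=108/13; mL+mR=-6 → advance -1; mR−mL=294/13 → turn +1·90°
n=3: pose=(6,7,S); sL=30/17, sR=10/3; mL=-215/51, mR=130/51; mL+mR=-5/3 → advance -1; mR−mL=115/17 → turn +1·90°
n=4: pose=(6,8,E); sL=12/5, sR=60/29; mL=-474/145, mR=324/145; mL+mR=-30/29 → advance -1; mR−mL=798/145 → turn +1·90°
n=5: pose=(5,8,N); sL=15, sR=15/4; mL=-45/4, mR=75/8; mL+mR=-15/8 → advance -1; mR−mL=165/8 → turn +1·90°
n=6: pose=(5,7,W); sL=60/13, sR=12; mL=-186/13, mR=108/13; mL+mR=-6 → advance -1; mR−mL=294/13 → turn +1·90°

0 12/5 60/29 -474/145 324/145 6 8 E
1 15 15/4 -45/4 75/8 5 8 N
2 60/13 12 -186/13 108/13 5 7 W
3 30/17 10/3 -215/51 130/51 6 7 S
4 12/5 60/29 -474/145 324/145 6 8 E
5 15 15/4 -45/4 75/8 5 8 N
6 60/13 12 -186/13 108/13 5 7 W
final 6 7 S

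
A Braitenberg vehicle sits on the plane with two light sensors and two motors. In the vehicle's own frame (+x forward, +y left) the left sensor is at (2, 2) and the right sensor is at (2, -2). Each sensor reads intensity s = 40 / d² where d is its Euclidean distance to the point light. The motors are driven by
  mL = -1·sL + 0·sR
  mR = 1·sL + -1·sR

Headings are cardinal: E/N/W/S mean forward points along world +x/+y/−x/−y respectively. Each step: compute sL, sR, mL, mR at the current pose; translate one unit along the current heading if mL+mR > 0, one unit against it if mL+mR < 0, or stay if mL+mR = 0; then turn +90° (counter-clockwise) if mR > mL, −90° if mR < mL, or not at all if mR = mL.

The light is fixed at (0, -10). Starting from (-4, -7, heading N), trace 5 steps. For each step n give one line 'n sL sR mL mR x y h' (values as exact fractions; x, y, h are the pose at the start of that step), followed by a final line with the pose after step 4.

0 40/61 40/29 -40/61 -1280/1769 -4 -7 N
1 2 10 -2 -8 -4 -8 E
2 40/9 40/49 -40/9 1600/441 -5 -8 S
3 20/17 4 -20/17 -48/17 -5 -7 E
4 40/17 8/13 -40/17 384/221 -6 -7 S
final -6 -6 E

n=0: pose=(-4,-7,N); sL=40/61, sR=40/29; mL=-40/61, mR=-1280/1769; mL+mR=-40/29 → advance -1; mR−mL=-120/1769 → turn -1·90°
n=1: pose=(-4,-8,E); sL=2, sR=10; mL=-2, mR=-8; mL+mR=-10 → advance -1; mR−mL=-6 → turn -1·90°
n=2: pose=(-5,-8,S); sL=40/9, sR=40/49; mL=-40/9, mR=1600/441; mL+mR=-40/49 → advance -1; mR−mL=3560/441 → turn +1·90°
n=3: pose=(-5,-7,E); sL=20/17, sR=4; mL=-20/17, mR=-48/17; mL+mR=-4 → advance -1; mR−mL=-28/17 → turn -1·90°
n=4: pose=(-6,-7,S); sL=40/17, sR=8/13; mL=-40/17, mR=384/221; mL+mR=-8/13 → advance -1; mR−mL=904/221 → turn +1·90°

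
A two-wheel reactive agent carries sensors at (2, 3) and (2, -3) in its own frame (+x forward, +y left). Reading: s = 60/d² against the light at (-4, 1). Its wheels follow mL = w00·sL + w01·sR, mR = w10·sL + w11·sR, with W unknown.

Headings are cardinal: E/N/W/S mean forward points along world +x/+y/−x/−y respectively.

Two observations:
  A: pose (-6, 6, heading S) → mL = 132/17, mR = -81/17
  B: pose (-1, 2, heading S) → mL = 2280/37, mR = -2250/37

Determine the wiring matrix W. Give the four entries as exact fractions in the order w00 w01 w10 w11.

1 1 -1/2 -1

obs A: pose=(-6,6,S) → sL=6, sR=30/17, mL=132/17, mR=-81/17
obs B: pose=(-1,2,S) → sL=60/37, sR=60, mL=2280/37, mR=-2250/37
sensor matrix S = [[6, 30/17], [60/37, 60]]; det S = 224640/629
solve [mL_A; mL_B] = S·[w00; w01] and [mR_A; mR_B] = S·[w10; w11]:
  w00 = 1, w01 = 1, w10 = -1/2, w11 = -1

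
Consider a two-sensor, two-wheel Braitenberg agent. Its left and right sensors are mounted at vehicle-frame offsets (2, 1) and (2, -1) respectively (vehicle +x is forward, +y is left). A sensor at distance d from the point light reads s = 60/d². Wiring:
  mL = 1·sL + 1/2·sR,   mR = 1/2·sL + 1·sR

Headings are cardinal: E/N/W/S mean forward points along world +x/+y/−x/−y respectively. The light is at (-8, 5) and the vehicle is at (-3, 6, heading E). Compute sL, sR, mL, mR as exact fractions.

left sensor world pos  = (-1, 7); dL² = 53
right sensor world pos = (-1, 5); dR² = 49
sL = 60/53 = 60/53
sR = 60/49 = 60/49
mL = 1·sL + 1/2·sR = 4530/2597
mR = 1/2·sL + 1·sR = 4650/2597

60/53 60/49 4530/2597 4650/2597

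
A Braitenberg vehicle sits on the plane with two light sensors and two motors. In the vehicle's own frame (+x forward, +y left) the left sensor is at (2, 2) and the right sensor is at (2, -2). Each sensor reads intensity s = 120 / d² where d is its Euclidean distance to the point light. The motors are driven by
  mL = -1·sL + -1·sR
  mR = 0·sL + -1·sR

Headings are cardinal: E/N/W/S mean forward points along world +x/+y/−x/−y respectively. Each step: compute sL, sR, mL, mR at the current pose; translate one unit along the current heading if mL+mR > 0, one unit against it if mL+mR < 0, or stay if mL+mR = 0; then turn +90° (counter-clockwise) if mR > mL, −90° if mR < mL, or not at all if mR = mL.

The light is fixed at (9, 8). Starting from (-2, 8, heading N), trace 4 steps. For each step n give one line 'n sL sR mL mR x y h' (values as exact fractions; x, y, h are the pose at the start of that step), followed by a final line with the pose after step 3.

n=0: pose=(-2,8,N); sL=120/173, sR=24/17; mL=-6192/2941, mR=-24/17; mL+mR=-10344/2941 → advance -1; mR−mL=120/173 → turn +1·90°
n=1: pose=(-2,7,W); sL=60/89, sR=12/17; mL=-2088/1513, mR=-12/17; mL+mR=-3156/1513 → advance -1; mR−mL=60/89 → turn +1·90°
n=2: pose=(-1,7,S); sL=120/73, sR=40/51; mL=-9040/3723, mR=-40/51; mL+mR=-11960/3723 → advance -1; mR−mL=120/73 → turn +1·90°
n=3: pose=(-1,8,E); sL=30/17, sR=30/17; mL=-60/17, mR=-30/17; mL+mR=-90/17 → advance -1; mR−mL=30/17 → turn +1·90°

0 120/173 24/17 -6192/2941 -24/17 -2 8 N
1 60/89 12/17 -2088/1513 -12/17 -2 7 W
2 120/73 40/51 -9040/3723 -40/51 -1 7 S
3 30/17 30/17 -60/17 -30/17 -1 8 E
final -2 8 N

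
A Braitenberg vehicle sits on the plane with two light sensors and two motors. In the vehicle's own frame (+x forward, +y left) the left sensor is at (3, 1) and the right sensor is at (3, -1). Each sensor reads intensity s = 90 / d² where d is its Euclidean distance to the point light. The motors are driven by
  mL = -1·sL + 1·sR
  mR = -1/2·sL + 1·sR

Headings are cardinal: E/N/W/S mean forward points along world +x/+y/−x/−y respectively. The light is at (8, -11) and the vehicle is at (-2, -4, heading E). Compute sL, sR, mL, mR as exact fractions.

left sensor world pos  = (1, -3); dL² = 113
right sensor world pos = (1, -5); dR² = 85
sL = 90/113 = 90/113
sR = 90/85 = 18/17
mL = -1·sL + 1·sR = 504/1921
mR = -1/2·sL + 1·sR = 1269/1921

90/113 18/17 504/1921 1269/1921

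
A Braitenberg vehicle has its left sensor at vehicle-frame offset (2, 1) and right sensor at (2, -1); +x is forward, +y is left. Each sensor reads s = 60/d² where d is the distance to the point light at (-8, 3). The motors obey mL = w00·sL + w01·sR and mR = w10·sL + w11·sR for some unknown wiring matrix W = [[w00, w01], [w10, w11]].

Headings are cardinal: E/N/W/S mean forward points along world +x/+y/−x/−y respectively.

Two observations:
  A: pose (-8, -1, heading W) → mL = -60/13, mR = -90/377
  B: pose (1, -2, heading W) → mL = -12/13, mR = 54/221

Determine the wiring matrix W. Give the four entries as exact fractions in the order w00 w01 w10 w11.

0 -1 1 -1/2

obs A: pose=(-8,-1,W) → sL=60/29, sR=60/13, mL=-60/13, mR=-90/377
obs B: pose=(1,-2,W) → sL=12/17, sR=12/13, mL=-12/13, mR=54/221
sensor matrix S = [[60/29, 60/13], [12/17, 12/13]]; det S = -8640/6409
solve [mL_A; mL_B] = S·[w00; w01] and [mR_A; mR_B] = S·[w10; w11]:
  w00 = 0, w01 = -1, w10 = 1, w11 = -1/2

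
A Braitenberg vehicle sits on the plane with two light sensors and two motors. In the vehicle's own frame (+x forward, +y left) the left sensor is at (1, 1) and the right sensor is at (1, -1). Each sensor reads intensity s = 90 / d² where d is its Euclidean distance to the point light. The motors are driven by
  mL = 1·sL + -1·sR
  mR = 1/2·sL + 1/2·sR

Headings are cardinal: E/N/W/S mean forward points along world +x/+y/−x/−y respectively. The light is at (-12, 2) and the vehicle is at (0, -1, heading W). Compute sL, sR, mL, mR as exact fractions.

90/137 18/25 -216/3425 2358/3425

left sensor world pos  = (-1, -2); dL² = 137
right sensor world pos = (-1, 0); dR² = 125
sL = 90/137 = 90/137
sR = 90/125 = 18/25
mL = 1·sL + -1·sR = -216/3425
mR = 1/2·sL + 1/2·sR = 2358/3425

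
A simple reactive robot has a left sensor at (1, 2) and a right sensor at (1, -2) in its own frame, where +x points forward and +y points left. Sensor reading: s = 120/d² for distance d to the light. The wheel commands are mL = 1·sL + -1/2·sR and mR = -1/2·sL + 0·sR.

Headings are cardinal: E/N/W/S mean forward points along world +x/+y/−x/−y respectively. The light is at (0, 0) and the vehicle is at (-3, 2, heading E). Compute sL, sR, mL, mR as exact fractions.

left sensor world pos  = (-2, 4); dL² = 20
right sensor world pos = (-2, 0); dR² = 4
sL = 120/20 = 6
sR = 120/4 = 30
mL = 1·sL + -1/2·sR = -9
mR = -1/2·sL + 0·sR = -3

6 30 -9 -3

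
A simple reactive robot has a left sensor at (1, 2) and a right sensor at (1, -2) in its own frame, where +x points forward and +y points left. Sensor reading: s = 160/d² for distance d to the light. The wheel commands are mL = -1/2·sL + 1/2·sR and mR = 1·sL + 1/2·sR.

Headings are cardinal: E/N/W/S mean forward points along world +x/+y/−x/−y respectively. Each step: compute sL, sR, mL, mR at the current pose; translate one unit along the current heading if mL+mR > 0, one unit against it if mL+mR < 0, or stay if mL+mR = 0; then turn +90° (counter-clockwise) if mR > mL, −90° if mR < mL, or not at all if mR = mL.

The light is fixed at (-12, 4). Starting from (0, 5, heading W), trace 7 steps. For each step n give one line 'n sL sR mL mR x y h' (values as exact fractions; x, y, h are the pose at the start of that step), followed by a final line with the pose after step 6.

n=0: pose=(0,5,W); sL=80/61, sR=16/13; mL=-32/793, mR=1528/793; mL+mR=1496/793 → advance +1; mR−mL=120/61 → turn +1·90°
n=1: pose=(-1,5,S); sL=160/169, sR=160/81; mL=7040/13689, mR=26480/13689; mL+mR=33520/13689 → advance +1; mR−mL=240/169 → turn +1·90°
n=2: pose=(-1,4,E); sL=40/37, sR=40/37; mL=0, mR=60/37; mL+mR=60/37 → advance +1; mR−mL=60/37 → turn +1·90°
n=3: pose=(0,4,N); sL=160/101, sR=160/197; mL=-7680/19897, mR=39600/19897; mL+mR=31920/19897 → advance +1; mR−mL=240/101 → turn +1·90°
n=4: pose=(0,5,W); sL=80/61, sR=16/13; mL=-32/793, mR=1528/793; mL+mR=1496/793 → advance +1; mR−mL=120/61 → turn +1·90°
n=5: pose=(-1,5,S); sL=160/169, sR=160/81; mL=7040/13689, mR=26480/13689; mL+mR=33520/13689 → advance +1; mR−mL=240/169 → turn +1·90°
n=6: pose=(-1,4,E); sL=40/37, sR=40/37; mL=0, mR=60/37; mL+mR=60/37 → advance +1; mR−mL=60/37 → turn +1·90°

0 80/61 16/13 -32/793 1528/793 0 5 W
1 160/169 160/81 7040/13689 26480/13689 -1 5 S
2 40/37 40/37 0 60/37 -1 4 E
3 160/101 160/197 -7680/19897 39600/19897 0 4 N
4 80/61 16/13 -32/793 1528/793 0 5 W
5 160/169 160/81 7040/13689 26480/13689 -1 5 S
6 40/37 40/37 0 60/37 -1 4 E
final 0 4 N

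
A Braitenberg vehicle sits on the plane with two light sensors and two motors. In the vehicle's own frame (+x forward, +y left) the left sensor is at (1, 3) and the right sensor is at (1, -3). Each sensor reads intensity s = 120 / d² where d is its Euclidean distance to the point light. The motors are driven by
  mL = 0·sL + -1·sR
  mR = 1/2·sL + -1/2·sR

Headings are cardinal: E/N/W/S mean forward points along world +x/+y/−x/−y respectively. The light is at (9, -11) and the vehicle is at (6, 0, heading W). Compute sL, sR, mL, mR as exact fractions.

3/2 30/53 -30/53 99/212

left sensor world pos  = (5, -3); dL² = 80
right sensor world pos = (5, 3); dR² = 212
sL = 120/80 = 3/2
sR = 120/212 = 30/53
mL = 0·sL + -1·sR = -30/53
mR = 1/2·sL + -1/2·sR = 99/212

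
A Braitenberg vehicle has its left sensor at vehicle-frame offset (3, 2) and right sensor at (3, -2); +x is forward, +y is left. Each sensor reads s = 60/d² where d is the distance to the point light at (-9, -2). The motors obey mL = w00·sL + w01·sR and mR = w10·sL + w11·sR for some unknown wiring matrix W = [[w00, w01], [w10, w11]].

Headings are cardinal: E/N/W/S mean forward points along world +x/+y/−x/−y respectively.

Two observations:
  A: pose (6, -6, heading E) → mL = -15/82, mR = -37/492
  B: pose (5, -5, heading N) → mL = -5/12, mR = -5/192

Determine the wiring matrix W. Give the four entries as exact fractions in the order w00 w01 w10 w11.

obs A: pose=(6,-6,E) → sL=15/82, sR=1/6, mL=-15/82, mR=-37/492
obs B: pose=(5,-5,N) → sL=5/12, sR=15/64, mL=-5/12, mR=-5/192
sensor matrix S = [[15/82, 1/6], [5/12, 15/64]]; det S = -1255/47232
solve [mL_A; mL_B] = S·[w00; w01] and [mR_A; mR_B] = S·[w10; w11]:
  w00 = -1, w01 = 0, w10 = 1/2, w11 = -1

-1 0 1/2 -1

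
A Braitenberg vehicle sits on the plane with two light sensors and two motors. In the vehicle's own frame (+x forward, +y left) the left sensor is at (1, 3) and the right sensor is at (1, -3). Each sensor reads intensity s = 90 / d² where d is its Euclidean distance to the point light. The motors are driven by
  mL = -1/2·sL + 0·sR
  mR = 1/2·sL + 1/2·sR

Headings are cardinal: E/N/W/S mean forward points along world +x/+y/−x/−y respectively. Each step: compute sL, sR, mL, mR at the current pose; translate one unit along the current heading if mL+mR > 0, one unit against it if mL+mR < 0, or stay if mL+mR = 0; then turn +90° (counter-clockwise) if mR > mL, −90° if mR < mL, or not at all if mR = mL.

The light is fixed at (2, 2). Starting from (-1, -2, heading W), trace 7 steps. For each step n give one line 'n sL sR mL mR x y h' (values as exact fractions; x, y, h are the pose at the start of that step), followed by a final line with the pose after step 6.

0 18/13 90/17 -9/13 738/221 -1 -2 W
1 45/13 45/37 -45/26 1125/481 -2 -2 S
2 90/13 90/73 -45/13 3870/949 -2 -3 E
3 45/26 45/8 -45/52 765/208 -1 -3 N
4 18/13 90/17 -9/13 738/221 -1 -2 W
5 45/13 45/37 -45/26 1125/481 -2 -2 S
6 90/13 90/73 -45/13 3870/949 -2 -3 E
final -1 -3 N

n=0: pose=(-1,-2,W); sL=18/13, sR=90/17; mL=-9/13, mR=738/221; mL+mR=45/17 → advance +1; mR−mL=891/221 → turn +1·90°
n=1: pose=(-2,-2,S); sL=45/13, sR=45/37; mL=-45/26, mR=1125/481; mL+mR=45/74 → advance +1; mR−mL=3915/962 → turn +1·90°
n=2: pose=(-2,-3,E); sL=90/13, sR=90/73; mL=-45/13, mR=3870/949; mL+mR=45/73 → advance +1; mR−mL=7155/949 → turn +1·90°
n=3: pose=(-1,-3,N); sL=45/26, sR=45/8; mL=-45/52, mR=765/208; mL+mR=45/16 → advance +1; mR−mL=945/208 → turn +1·90°
n=4: pose=(-1,-2,W); sL=18/13, sR=90/17; mL=-9/13, mR=738/221; mL+mR=45/17 → advance +1; mR−mL=891/221 → turn +1·90°
n=5: pose=(-2,-2,S); sL=45/13, sR=45/37; mL=-45/26, mR=1125/481; mL+mR=45/74 → advance +1; mR−mL=3915/962 → turn +1·90°
n=6: pose=(-2,-3,E); sL=90/13, sR=90/73; mL=-45/13, mR=3870/949; mL+mR=45/73 → advance +1; mR−mL=7155/949 → turn +1·90°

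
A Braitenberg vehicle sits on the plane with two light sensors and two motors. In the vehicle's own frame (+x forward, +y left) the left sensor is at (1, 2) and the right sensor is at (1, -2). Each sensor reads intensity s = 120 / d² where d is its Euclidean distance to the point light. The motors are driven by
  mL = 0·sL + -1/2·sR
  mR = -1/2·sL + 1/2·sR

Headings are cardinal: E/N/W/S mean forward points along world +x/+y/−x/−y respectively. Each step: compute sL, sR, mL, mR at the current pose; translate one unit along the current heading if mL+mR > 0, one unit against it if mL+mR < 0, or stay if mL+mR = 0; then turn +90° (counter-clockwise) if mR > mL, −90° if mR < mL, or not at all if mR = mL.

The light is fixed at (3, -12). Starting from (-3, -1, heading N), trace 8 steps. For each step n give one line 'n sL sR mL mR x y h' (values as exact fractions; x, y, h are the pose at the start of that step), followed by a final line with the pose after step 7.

0 15/26 3/4 -3/8 9/104 -3 -1 N
1 120/113 120/193 -60/193 -4800/21809 -3 -2 W
2 4/3 12/13 -6/13 -8/39 -2 -2 S
3 24/37 120/97 -60/97 1056/3589 -2 -1 E
4 15/26 3/4 -3/8 9/104 -3 -1 N
5 120/113 120/193 -60/193 -4800/21809 -3 -2 W
6 4/3 12/13 -6/13 -8/39 -2 -2 S
7 24/37 120/97 -60/97 1056/3589 -2 -1 E
final -3 -1 N

n=0: pose=(-3,-1,N); sL=15/26, sR=3/4; mL=-3/8, mR=9/104; mL+mR=-15/52 → advance -1; mR−mL=6/13 → turn +1·90°
n=1: pose=(-3,-2,W); sL=120/113, sR=120/193; mL=-60/193, mR=-4800/21809; mL+mR=-60/113 → advance -1; mR−mL=1980/21809 → turn +1·90°
n=2: pose=(-2,-2,S); sL=4/3, sR=12/13; mL=-6/13, mR=-8/39; mL+mR=-2/3 → advance -1; mR−mL=10/39 → turn +1·90°
n=3: pose=(-2,-1,E); sL=24/37, sR=120/97; mL=-60/97, mR=1056/3589; mL+mR=-12/37 → advance -1; mR−mL=3276/3589 → turn +1·90°
n=4: pose=(-3,-1,N); sL=15/26, sR=3/4; mL=-3/8, mR=9/104; mL+mR=-15/52 → advance -1; mR−mL=6/13 → turn +1·90°
n=5: pose=(-3,-2,W); sL=120/113, sR=120/193; mL=-60/193, mR=-4800/21809; mL+mR=-60/113 → advance -1; mR−mL=1980/21809 → turn +1·90°
n=6: pose=(-2,-2,S); sL=4/3, sR=12/13; mL=-6/13, mR=-8/39; mL+mR=-2/3 → advance -1; mR−mL=10/39 → turn +1·90°
n=7: pose=(-2,-1,E); sL=24/37, sR=120/97; mL=-60/97, mR=1056/3589; mL+mR=-12/37 → advance -1; mR−mL=3276/3589 → turn +1·90°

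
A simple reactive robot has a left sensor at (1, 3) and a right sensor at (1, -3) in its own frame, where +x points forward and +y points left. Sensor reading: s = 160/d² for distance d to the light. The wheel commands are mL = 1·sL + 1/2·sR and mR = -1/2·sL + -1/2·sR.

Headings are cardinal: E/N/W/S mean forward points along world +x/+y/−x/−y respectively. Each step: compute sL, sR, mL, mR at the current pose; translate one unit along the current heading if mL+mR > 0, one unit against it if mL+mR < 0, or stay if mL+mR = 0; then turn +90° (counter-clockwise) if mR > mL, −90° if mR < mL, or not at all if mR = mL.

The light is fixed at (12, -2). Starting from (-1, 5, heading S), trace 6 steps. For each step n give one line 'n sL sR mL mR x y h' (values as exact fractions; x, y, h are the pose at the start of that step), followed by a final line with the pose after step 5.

0 20/17 40/73 1800/1241 -1070/1241 -1 5 S
1 32/41 160/277 12144/11357 -7712/11357 -1 4 W
2 80/169 16/17 2712/2873 -2032/2873 -2 4 N
3 160/269 32/37 10224/9953 -7264/9953 -2 5 E
4 20/17 40/73 1800/1241 -1070/1241 -1 5 S
5 32/41 160/277 12144/11357 -7712/11357 -1 4 W
final -2 4 N

n=0: pose=(-1,5,S); sL=20/17, sR=40/73; mL=1800/1241, mR=-1070/1241; mL+mR=10/17 → advance +1; mR−mL=-2870/1241 → turn -1·90°
n=1: pose=(-1,4,W); sL=32/41, sR=160/277; mL=12144/11357, mR=-7712/11357; mL+mR=16/41 → advance +1; mR−mL=-19856/11357 → turn -1·90°
n=2: pose=(-2,4,N); sL=80/169, sR=16/17; mL=2712/2873, mR=-2032/2873; mL+mR=40/169 → advance +1; mR−mL=-4744/2873 → turn -1·90°
n=3: pose=(-2,5,E); sL=160/269, sR=32/37; mL=10224/9953, mR=-7264/9953; mL+mR=80/269 → advance +1; mR−mL=-17488/9953 → turn -1·90°
n=4: pose=(-1,5,S); sL=20/17, sR=40/73; mL=1800/1241, mR=-1070/1241; mL+mR=10/17 → advance +1; mR−mL=-2870/1241 → turn -1·90°
n=5: pose=(-1,4,W); sL=32/41, sR=160/277; mL=12144/11357, mR=-7712/11357; mL+mR=16/41 → advance +1; mR−mL=-19856/11357 → turn -1·90°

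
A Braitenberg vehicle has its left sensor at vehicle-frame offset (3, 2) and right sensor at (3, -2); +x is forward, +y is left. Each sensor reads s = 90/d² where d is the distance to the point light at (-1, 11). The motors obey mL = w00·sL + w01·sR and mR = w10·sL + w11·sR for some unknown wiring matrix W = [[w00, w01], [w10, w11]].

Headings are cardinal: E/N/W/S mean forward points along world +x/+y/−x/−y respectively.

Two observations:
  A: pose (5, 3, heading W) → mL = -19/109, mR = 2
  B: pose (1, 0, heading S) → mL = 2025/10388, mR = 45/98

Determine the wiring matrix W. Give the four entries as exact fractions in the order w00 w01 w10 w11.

1 -1/2 0 1

obs A: pose=(5,3,W) → sL=90/109, sR=2, mL=-19/109, mR=2
obs B: pose=(1,0,S) → sL=45/106, sR=45/98, mL=2025/10388, mR=45/98
sensor matrix S = [[90/109, 2], [45/106, 45/98]]; det S = -133020/283073
solve [mL_A; mL_B] = S·[w00; w01] and [mR_A; mR_B] = S·[w10; w11]:
  w00 = 1, w01 = -1/2, w10 = 0, w11 = 1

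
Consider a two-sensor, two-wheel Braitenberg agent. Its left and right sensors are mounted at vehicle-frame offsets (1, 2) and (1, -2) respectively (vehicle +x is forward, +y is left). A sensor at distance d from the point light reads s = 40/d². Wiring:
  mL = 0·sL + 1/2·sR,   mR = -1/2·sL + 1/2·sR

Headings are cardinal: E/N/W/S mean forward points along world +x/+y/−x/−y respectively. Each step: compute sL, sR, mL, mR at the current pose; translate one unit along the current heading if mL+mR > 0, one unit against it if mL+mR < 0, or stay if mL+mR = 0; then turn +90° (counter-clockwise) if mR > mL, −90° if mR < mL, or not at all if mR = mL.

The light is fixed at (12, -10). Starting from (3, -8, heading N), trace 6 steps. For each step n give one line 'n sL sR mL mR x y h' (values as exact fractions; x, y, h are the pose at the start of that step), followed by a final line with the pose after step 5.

n=0: pose=(3,-8,N); sL=4/13, sR=20/29; mL=10/29, mR=72/377; mL+mR=202/377 → advance +1; mR−mL=-2/13 → turn -1·90°
n=1: pose=(3,-7,E); sL=40/89, sR=8/13; mL=4/13, mR=96/1157; mL+mR=452/1157 → advance +1; mR−mL=-20/89 → turn -1·90°
n=2: pose=(4,-7,S); sL=1, sR=5/13; mL=5/26, mR=-4/13; mL+mR=-3/26 → advance -1; mR−mL=-1/2 → turn -1·90°
n=3: pose=(4,-6,W); sL=8/17, sR=40/117; mL=20/117, mR=-128/1989; mL+mR=212/1989 → advance +1; mR−mL=-4/17 → turn -1·90°
n=4: pose=(3,-6,N); sL=20/73, sR=20/37; mL=10/37, mR=360/2701; mL+mR=1090/2701 → advance +1; mR−mL=-10/73 → turn -1·90°
n=5: pose=(3,-5,E); sL=40/113, sR=40/73; mL=20/73, mR=800/8249; mL+mR=3060/8249 → advance +1; mR−mL=-20/113 → turn -1·90°

0 4/13 20/29 10/29 72/377 3 -8 N
1 40/89 8/13 4/13 96/1157 3 -7 E
2 1 5/13 5/26 -4/13 4 -7 S
3 8/17 40/117 20/117 -128/1989 4 -6 W
4 20/73 20/37 10/37 360/2701 3 -6 N
5 40/113 40/73 20/73 800/8249 3 -5 E
final 4 -5 S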